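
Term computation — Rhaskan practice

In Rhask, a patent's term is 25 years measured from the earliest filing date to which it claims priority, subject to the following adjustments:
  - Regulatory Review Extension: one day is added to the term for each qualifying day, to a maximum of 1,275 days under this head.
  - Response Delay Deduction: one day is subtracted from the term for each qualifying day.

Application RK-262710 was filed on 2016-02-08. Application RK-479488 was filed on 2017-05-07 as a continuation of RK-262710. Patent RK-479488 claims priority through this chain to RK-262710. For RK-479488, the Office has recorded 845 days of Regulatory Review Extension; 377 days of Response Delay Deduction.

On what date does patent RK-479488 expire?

2042-05-22

Earliest priority filing: 8 February 2016.
Base term: 8 February 2016 + 25 years → 8 February 2041.
Regulatory Review Extension: 845 days (within the 1275-day cap) → +845 days → 3 June 2043.
Response Delay Deduction: −377 days → 22 May 2042.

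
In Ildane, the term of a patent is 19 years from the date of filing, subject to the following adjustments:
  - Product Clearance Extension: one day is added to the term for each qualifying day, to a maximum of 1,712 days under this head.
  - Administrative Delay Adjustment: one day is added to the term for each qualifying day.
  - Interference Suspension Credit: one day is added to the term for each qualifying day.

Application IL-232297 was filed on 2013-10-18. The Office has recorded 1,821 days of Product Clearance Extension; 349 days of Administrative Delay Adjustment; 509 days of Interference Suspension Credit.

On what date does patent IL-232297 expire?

Base term: filing date + 19 years → 18 October 2032.
Product Clearance Extension: 1821 days claimed exceeds the 1712-day cap, so +1712 days → 26 June 2037.
Administrative Delay Adjustment: +349 days → 10 June 2038.
Interference Suspension Credit: +509 days → 1 November 2039.

2039-11-01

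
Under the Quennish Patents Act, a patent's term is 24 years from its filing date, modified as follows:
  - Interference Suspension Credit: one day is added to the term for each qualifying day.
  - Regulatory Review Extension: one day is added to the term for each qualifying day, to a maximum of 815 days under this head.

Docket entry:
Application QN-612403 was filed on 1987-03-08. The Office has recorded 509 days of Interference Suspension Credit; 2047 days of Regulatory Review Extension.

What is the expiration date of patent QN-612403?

2014-10-22

Base term: filing date + 24 years → 8 March 2011.
Interference Suspension Credit: +509 days → 29 July 2012.
Regulatory Review Extension: 2047 days claimed exceeds the 815-day cap, so +815 days → 22 October 2014.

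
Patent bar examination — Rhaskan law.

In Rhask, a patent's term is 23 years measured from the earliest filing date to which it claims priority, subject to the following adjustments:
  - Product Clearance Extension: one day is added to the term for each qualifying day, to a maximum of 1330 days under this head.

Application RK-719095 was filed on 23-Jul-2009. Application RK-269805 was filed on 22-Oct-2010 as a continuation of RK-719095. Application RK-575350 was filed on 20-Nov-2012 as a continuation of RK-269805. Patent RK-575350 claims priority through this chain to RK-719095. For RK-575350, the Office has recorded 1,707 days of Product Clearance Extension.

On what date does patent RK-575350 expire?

2036-03-14

Earliest priority filing: 23 July 2009.
Base term: 23 July 2009 + 23 years → 23 July 2032.
Product Clearance Extension: 1707 days claimed exceeds the 1330-day cap, so +1330 days → 14 March 2036.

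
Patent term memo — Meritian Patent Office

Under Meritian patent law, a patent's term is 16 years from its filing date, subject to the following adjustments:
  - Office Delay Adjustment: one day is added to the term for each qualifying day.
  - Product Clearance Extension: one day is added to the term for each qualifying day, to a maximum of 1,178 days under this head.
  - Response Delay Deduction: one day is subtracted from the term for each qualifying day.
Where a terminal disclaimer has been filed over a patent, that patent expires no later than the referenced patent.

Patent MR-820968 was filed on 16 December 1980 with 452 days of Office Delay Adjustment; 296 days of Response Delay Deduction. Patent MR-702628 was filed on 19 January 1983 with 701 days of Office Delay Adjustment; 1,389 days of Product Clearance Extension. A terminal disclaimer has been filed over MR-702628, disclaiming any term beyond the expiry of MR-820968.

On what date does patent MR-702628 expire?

May 21, 1997

Natural term of MR-702628:
  Base: filing + 16 years → 19 January 1999.
  Office Delay Adjustment: +701 days → 20 December 2000.
  Product Clearance Extension: 1389 days claimed exceeds the 1178-day cap, so +1178 days → 12 March 2004.
Expiry of referenced patent MR-820968:
  Base: filing + 16 years → 16 December 1996.
  Office Delay Adjustment: +452 days → 13 March 1998.
  Response Delay Deduction: −296 days → 21 May 1997.
Terminal disclaimer: MR-702628 expires on the earlier of 12 March 2004 and 21 May 1997.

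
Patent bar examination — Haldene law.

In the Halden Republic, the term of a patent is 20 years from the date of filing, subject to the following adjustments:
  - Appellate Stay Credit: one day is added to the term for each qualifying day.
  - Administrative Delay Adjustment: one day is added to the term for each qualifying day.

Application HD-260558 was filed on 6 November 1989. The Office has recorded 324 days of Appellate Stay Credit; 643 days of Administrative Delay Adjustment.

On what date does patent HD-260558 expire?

2012-06-30

Base term: filing date + 20 years → 6 November 2009.
Appellate Stay Credit: +324 days → 26 September 2010.
Administrative Delay Adjustment: +643 days → 30 June 2012.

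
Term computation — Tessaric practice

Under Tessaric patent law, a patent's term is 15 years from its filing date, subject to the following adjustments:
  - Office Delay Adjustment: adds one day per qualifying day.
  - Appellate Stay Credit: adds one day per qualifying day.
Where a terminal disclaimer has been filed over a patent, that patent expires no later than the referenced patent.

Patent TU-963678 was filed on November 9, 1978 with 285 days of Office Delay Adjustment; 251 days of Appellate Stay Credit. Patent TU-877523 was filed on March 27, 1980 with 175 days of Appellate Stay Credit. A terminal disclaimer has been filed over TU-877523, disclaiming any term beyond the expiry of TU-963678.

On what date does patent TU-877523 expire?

Natural term of TU-877523:
  Base: filing + 15 years → 27 March 1995.
  Appellate Stay Credit: +175 days → 18 September 1995.
Expiry of referenced patent TU-963678:
  Base: filing + 15 years → 9 November 1993.
  Office Delay Adjustment: +285 days → 21 August 1994.
  Appellate Stay Credit: +251 days → 29 April 1995.
Terminal disclaimer: TU-877523 expires on the earlier of 18 September 1995 and 29 April 1995.

April 29, 1995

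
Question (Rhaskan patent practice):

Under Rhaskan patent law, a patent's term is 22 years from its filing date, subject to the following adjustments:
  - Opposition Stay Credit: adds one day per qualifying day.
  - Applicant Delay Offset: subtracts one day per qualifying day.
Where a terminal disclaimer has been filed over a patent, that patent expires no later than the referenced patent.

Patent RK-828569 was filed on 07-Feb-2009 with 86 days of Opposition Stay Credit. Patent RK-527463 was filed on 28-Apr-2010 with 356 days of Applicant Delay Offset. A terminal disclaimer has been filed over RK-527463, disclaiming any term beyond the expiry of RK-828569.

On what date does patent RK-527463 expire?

Natural term of RK-527463:
  Base: filing + 22 years → 28 April 2032.
  Applicant Delay Offset: −356 days → 8 May 2031.
Expiry of referenced patent RK-828569:
  Base: filing + 22 years → 7 February 2031.
  Opposition Stay Credit: +86 days → 4 May 2031.
Terminal disclaimer: RK-527463 expires on the earlier of 8 May 2031 and 4 May 2031.

May 4, 2031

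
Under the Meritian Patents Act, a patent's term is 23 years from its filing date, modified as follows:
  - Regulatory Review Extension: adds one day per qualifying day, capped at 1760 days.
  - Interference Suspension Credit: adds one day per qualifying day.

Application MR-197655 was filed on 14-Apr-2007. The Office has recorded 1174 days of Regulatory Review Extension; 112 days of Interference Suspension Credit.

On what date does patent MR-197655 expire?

Base term: filing date + 23 years → 14 April 2030.
Regulatory Review Extension: 1174 days (within the 1760-day cap) → +1174 days → 1 July 2033.
Interference Suspension Credit: +112 days → 21 October 2033.

2033-10-21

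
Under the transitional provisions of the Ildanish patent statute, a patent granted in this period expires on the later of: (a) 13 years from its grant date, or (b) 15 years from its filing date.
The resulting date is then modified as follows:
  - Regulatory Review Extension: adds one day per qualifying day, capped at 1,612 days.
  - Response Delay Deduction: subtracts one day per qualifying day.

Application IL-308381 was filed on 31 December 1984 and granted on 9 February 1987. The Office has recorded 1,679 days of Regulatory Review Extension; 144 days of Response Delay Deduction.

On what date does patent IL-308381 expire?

(a) grant + 13 years → 9 February 2000.
(b) filing + 15 years → 31 December 1999.
Later of the two: 9 February 2000.
Regulatory Review Extension: 1679 days claimed exceeds the 1612-day cap, so +1612 days → 9 July 2004.
Response Delay Deduction: −144 days → 16 February 2004.

February 16, 2004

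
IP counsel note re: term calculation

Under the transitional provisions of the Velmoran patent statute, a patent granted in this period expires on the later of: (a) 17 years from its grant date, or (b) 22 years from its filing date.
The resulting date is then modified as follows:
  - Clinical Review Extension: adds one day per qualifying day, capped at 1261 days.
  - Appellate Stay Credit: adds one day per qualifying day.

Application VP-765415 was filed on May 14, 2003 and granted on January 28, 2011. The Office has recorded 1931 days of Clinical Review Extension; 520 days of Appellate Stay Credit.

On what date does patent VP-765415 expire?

(a) grant + 17 years → 28 January 2028.
(b) filing + 22 years → 14 May 2025.
Later of the two: 28 January 2028.
Clinical Review Extension: 1931 days claimed exceeds the 1261-day cap, so +1261 days → 12 July 2031.
Appellate Stay Credit: +520 days → 13 December 2032.

December 13, 2032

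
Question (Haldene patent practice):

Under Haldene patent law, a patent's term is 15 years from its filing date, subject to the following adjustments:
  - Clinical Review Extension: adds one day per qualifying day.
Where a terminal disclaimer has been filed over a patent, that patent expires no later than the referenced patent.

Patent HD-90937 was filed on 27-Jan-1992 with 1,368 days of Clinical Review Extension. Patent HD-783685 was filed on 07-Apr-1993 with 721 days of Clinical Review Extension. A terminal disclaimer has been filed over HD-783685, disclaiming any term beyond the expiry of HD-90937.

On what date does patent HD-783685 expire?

March 29, 2010

Natural term of HD-783685:
  Base: filing + 15 years → 7 April 2008.
  Clinical Review Extension: +721 days → 29 March 2010.
Expiry of referenced patent HD-90937:
  Base: filing + 15 years → 27 January 2007.
  Clinical Review Extension: +1368 days → 26 October 2010.
Terminal disclaimer: HD-783685 expires on the earlier of 29 March 2010 and 26 October 2010.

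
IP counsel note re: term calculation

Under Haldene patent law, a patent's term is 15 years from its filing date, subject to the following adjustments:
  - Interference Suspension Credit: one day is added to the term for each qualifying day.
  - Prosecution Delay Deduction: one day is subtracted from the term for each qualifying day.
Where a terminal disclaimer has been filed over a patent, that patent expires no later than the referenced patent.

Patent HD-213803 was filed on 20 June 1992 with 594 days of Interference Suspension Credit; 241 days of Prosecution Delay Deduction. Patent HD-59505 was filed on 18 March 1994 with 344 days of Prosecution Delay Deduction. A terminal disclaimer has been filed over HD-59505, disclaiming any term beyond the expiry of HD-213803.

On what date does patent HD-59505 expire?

2008-04-08

Natural term of HD-59505:
  Base: filing + 15 years → 18 March 2009.
  Prosecution Delay Deduction: −344 days → 8 April 2008.
Expiry of referenced patent HD-213803:
  Base: filing + 15 years → 20 June 2007.
  Interference Suspension Credit: +594 days → 3 February 2009.
  Prosecution Delay Deduction: −241 days → 7 June 2008.
Terminal disclaimer: HD-59505 expires on the earlier of 8 April 2008 and 7 June 2008.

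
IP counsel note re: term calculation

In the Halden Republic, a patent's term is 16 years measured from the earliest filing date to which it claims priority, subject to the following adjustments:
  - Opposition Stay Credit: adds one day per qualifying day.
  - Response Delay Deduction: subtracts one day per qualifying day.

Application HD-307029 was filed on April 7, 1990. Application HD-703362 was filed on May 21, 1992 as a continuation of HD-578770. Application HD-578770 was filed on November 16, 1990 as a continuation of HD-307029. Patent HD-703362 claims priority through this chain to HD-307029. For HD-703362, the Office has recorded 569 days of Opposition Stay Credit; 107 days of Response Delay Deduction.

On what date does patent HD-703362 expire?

July 13, 2007

Earliest priority filing: 7 April 1990.
Base term: 7 April 1990 + 16 years → 7 April 2006.
Opposition Stay Credit: +569 days → 28 October 2007.
Response Delay Deduction: −107 days → 13 July 2007.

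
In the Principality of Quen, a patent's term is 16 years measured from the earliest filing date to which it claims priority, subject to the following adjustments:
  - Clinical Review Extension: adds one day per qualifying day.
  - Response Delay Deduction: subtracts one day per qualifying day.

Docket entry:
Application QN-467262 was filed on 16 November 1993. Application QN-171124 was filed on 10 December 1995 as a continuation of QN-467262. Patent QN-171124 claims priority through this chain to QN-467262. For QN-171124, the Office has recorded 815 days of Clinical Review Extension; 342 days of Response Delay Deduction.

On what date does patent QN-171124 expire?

Earliest priority filing: 16 November 1993.
Base term: 16 November 1993 + 16 years → 16 November 2009.
Clinical Review Extension: +815 days → 9 February 2012.
Response Delay Deduction: −342 days → 4 March 2011.

2011-03-04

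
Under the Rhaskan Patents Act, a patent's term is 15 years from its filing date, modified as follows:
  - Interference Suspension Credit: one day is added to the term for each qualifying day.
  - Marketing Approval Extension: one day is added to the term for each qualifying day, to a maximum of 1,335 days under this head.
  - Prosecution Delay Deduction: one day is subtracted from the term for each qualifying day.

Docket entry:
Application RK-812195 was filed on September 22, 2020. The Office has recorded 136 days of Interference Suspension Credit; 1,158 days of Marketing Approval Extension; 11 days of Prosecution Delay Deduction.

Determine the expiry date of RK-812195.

Base term: filing date + 15 years → 22 September 2035.
Interference Suspension Credit: +136 days → 5 February 2036.
Marketing Approval Extension: 1158 days (within the 1335-day cap) → +1158 days → 8 April 2039.
Prosecution Delay Deduction: −11 days → 28 March 2039.

2039-03-28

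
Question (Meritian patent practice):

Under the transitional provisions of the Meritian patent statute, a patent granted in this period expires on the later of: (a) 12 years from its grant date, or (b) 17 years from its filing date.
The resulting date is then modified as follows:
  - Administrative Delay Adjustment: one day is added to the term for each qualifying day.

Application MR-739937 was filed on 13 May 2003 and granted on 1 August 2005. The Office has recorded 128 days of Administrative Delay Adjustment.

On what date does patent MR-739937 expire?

(a) grant + 12 years → 1 August 2017.
(b) filing + 17 years → 13 May 2020.
Later of the two: 13 May 2020.
Administrative Delay Adjustment: +128 days → 18 September 2020.

September 18, 2020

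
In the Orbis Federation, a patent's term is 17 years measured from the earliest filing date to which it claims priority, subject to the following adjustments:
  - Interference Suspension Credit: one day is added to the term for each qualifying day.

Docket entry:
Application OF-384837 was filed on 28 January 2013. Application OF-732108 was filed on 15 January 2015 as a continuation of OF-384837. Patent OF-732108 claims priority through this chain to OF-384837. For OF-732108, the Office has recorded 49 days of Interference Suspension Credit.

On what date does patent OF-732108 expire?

Earliest priority filing: 28 January 2013.
Base term: 28 January 2013 + 17 years → 28 January 2030.
Interference Suspension Credit: +49 days → 18 March 2030.

2030-03-18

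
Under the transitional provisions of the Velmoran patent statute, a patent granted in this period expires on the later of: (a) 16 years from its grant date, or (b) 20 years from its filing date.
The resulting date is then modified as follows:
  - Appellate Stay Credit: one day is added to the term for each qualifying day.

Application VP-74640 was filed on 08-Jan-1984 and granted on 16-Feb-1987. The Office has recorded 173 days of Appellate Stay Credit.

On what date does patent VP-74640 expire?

(a) grant + 16 years → 16 February 2003.
(b) filing + 20 years → 8 January 2004.
Later of the two: 8 January 2004.
Appellate Stay Credit: +173 days → 29 June 2004.

June 29, 2004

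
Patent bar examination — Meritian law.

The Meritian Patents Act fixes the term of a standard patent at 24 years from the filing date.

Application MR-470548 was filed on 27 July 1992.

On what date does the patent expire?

Filing date + 24 years → 27 July 2016.

July 27, 2016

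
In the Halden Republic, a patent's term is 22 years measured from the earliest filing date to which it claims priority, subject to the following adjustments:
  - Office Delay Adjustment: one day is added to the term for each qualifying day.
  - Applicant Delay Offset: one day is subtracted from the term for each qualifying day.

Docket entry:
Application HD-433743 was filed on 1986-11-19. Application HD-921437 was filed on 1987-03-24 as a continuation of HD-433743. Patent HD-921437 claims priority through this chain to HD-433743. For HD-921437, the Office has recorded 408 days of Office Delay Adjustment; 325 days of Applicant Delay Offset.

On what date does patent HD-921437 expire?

2009-02-10

Earliest priority filing: 19 November 1986.
Base term: 19 November 1986 + 22 years → 19 November 2008.
Office Delay Adjustment: +408 days → 1 January 2010.
Applicant Delay Offset: −325 days → 10 February 2009.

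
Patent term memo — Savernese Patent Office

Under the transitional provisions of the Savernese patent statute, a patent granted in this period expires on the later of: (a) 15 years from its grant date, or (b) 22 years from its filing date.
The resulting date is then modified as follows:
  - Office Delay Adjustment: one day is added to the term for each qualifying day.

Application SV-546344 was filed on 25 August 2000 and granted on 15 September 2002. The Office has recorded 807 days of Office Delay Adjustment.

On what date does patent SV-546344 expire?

November 9, 2024

(a) grant + 15 years → 15 September 2017.
(b) filing + 22 years → 25 August 2022.
Later of the two: 25 August 2022.
Office Delay Adjustment: +807 days → 9 November 2024.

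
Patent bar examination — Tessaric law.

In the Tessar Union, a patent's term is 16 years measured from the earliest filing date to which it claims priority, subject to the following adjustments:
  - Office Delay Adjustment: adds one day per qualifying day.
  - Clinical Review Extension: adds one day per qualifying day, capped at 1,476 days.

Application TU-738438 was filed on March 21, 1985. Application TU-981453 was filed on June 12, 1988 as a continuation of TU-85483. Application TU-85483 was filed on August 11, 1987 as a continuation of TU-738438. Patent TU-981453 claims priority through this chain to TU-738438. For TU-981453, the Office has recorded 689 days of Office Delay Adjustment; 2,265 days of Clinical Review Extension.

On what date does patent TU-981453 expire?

February 23, 2007

Earliest priority filing: 21 March 1985.
Base term: 21 March 1985 + 16 years → 21 March 2001.
Office Delay Adjustment: +689 days → 8 February 2003.
Clinical Review Extension: 2265 days claimed exceeds the 1476-day cap, so +1476 days → 23 February 2007.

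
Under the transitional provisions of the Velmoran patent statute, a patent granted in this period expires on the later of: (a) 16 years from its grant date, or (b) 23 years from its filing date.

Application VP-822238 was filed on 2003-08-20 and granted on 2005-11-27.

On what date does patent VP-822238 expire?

(a) grant + 16 years → 27 November 2021.
(b) filing + 23 years → 20 August 2026.
Later of the two: 20 August 2026.

2026-08-20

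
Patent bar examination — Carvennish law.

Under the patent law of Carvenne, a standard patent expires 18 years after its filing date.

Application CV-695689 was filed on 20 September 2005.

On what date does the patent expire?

Filing date + 18 years → 20 September 2023.

September 20, 2023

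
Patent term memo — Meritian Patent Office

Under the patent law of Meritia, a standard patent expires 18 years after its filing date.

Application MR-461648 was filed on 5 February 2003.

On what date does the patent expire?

Filing date + 18 years → 5 February 2021.

February 5, 2021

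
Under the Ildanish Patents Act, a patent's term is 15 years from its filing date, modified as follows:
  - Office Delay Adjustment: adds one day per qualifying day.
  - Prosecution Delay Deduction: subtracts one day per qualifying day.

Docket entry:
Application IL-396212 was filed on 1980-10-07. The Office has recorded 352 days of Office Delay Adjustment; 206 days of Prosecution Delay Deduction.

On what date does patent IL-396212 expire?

Base term: filing date + 15 years → 7 October 1995.
Office Delay Adjustment: +352 days → 23 September 1996.
Prosecution Delay Deduction: −206 days → 1 March 1996.

March 1, 1996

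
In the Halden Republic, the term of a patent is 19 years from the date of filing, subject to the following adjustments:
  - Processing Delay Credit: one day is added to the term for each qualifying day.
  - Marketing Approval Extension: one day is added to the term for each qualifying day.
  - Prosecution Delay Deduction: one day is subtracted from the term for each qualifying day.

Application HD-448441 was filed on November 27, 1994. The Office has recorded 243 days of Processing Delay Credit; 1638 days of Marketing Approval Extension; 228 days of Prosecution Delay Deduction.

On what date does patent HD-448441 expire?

June 7, 2018

Base term: filing date + 19 years → 27 November 2013.
Processing Delay Credit: +243 days → 28 July 2014.
Marketing Approval Extension: +1638 days → 21 January 2019.
Prosecution Delay Deduction: −228 days → 7 June 2018.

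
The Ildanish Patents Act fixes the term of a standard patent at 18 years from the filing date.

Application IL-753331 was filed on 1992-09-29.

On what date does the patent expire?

2010-09-29

Filing date + 18 years → 29 September 2010.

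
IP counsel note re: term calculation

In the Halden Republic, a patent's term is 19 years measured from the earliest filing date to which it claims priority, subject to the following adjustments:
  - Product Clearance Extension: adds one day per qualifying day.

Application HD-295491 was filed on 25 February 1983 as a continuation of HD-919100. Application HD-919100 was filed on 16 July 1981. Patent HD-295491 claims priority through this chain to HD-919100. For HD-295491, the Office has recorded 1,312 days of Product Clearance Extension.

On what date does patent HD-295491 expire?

2004-02-18

Earliest priority filing: 16 July 1981.
Base term: 16 July 1981 + 19 years → 16 July 2000.
Product Clearance Extension: +1312 days → 18 February 2004.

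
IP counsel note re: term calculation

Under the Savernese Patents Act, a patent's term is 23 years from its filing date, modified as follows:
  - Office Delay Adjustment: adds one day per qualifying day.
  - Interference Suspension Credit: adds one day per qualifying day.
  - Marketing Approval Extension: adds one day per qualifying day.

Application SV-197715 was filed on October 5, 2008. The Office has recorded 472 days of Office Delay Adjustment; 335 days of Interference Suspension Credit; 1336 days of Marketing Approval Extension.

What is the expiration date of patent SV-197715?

August 17, 2037

Base term: filing date + 23 years → 5 October 2031.
Office Delay Adjustment: +472 days → 19 January 2033.
Interference Suspension Credit: +335 days → 20 December 2033.
Marketing Approval Extension: +1336 days → 17 August 2037.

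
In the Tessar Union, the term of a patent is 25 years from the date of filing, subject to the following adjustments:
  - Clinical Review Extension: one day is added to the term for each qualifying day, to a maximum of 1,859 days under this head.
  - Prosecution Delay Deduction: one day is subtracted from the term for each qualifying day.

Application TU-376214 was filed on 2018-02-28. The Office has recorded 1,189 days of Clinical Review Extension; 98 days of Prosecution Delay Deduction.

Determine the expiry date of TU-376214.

February 23, 2046

Base term: filing date + 25 years → 28 February 2043.
Clinical Review Extension: 1189 days (within the 1859-day cap) → +1189 days → 1 June 2046.
Prosecution Delay Deduction: −98 days → 23 February 2046.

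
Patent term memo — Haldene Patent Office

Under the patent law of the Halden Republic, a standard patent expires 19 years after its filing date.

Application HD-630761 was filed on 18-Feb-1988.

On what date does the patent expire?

Filing date + 19 years → 18 February 2007.

2007-02-18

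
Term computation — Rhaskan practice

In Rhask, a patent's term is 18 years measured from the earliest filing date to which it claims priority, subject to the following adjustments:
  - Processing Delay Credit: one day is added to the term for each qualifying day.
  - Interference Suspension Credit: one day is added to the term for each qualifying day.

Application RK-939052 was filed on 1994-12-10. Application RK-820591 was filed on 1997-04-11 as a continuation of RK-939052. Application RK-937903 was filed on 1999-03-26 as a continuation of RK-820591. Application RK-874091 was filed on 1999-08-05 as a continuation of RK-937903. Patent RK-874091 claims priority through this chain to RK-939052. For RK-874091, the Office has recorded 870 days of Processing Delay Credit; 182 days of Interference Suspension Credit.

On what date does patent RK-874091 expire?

Earliest priority filing: 10 December 1994.
Base term: 10 December 1994 + 18 years → 10 December 2012.
Processing Delay Credit: +870 days → 29 April 2015.
Interference Suspension Credit: +182 days → 28 October 2015.

October 28, 2015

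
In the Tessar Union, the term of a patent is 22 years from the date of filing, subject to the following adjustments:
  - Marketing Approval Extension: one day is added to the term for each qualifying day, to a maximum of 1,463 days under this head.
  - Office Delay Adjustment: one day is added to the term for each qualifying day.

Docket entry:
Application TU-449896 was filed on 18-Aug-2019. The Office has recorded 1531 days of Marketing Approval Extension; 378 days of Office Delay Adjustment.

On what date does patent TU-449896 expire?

Base term: filing date + 22 years → 18 August 2041.
Marketing Approval Extension: 1531 days claimed exceeds the 1463-day cap, so +1463 days → 20 August 2045.
Office Delay Adjustment: +378 days → 2 September 2046.

September 2, 2046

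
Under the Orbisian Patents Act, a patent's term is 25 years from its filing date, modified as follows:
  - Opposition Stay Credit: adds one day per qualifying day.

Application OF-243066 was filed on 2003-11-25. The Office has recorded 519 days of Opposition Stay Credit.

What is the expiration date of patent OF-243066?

Base term: filing date + 25 years → 25 November 2028.
Opposition Stay Credit: +519 days → 28 April 2030.

2030-04-28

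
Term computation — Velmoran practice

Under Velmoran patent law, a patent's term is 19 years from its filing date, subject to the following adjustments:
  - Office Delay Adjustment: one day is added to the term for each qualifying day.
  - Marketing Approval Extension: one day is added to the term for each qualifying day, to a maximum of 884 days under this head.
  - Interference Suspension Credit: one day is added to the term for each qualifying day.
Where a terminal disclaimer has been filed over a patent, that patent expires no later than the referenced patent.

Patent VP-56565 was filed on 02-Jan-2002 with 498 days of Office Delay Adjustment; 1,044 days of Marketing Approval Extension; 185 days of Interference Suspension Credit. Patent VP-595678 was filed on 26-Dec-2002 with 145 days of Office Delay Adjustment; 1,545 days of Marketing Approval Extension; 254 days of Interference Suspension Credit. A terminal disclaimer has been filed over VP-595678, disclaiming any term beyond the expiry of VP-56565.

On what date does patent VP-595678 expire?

2025-04-18

Natural term of VP-595678:
  Base: filing + 19 years → 26 December 2021.
  Office Delay Adjustment: +145 days → 20 May 2022.
  Marketing Approval Extension: 1545 days claimed exceeds the 884-day cap, so +884 days → 20 October 2024.
  Interference Suspension Credit: +254 days → 1 July 2025.
Expiry of referenced patent VP-56565:
  Base: filing + 19 years → 2 January 2021.
  Office Delay Adjustment: +498 days → 15 May 2022.
  Marketing Approval Extension: 1044 days claimed exceeds the 884-day cap, so +884 days → 15 October 2024.
  Interference Suspension Credit: +185 days → 18 April 2025.
Terminal disclaimer: VP-595678 expires on the earlier of 1 July 2025 and 18 April 2025.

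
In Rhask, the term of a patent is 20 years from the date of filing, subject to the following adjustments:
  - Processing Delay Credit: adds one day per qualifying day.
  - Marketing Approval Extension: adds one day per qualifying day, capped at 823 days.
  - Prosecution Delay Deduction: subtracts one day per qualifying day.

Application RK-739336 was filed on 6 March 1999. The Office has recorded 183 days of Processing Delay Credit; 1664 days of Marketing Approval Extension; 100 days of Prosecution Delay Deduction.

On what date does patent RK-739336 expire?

Base term: filing date + 20 years → 6 March 2019.
Processing Delay Credit: +183 days → 5 September 2019.
Marketing Approval Extension: 1664 days claimed exceeds the 823-day cap, so +823 days → 6 December 2021.
Prosecution Delay Deduction: −100 days → 28 August 2021.

August 28, 2021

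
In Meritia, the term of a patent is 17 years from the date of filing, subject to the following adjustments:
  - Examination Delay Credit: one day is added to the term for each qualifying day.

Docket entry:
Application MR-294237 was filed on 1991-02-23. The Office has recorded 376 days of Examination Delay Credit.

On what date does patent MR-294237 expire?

March 5, 2009

Base term: filing date + 17 years → 23 February 2008.
Examination Delay Credit: +376 days → 5 March 2009.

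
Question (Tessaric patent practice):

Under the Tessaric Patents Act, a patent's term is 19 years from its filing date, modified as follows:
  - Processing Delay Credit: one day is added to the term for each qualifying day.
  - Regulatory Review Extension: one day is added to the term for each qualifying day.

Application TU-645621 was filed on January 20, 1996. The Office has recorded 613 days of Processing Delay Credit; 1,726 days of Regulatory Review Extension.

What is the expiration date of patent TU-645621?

Base term: filing date + 19 years → 20 January 2015.
Processing Delay Credit: +613 days → 24 September 2016.
Regulatory Review Extension: +1726 days → 16 June 2021.

June 16, 2021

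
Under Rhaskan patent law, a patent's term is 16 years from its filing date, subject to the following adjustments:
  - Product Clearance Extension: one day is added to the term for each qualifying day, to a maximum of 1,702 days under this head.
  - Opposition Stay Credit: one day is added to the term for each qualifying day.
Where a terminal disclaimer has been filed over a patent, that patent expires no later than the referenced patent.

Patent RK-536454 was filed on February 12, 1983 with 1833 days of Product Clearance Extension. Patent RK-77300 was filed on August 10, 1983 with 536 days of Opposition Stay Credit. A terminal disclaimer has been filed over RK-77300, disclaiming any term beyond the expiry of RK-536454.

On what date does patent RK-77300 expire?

Natural term of RK-77300:
  Base: filing + 16 years → 10 August 1999.
  Opposition Stay Credit: +536 days → 27 January 2001.
Expiry of referenced patent RK-536454:
  Base: filing + 16 years → 12 February 1999.
  Product Clearance Extension: 1833 days claimed exceeds the 1702-day cap, so +1702 days → 11 October 2003.
Terminal disclaimer: RK-77300 expires on the earlier of 27 January 2001 and 11 October 2003.

January 27, 2001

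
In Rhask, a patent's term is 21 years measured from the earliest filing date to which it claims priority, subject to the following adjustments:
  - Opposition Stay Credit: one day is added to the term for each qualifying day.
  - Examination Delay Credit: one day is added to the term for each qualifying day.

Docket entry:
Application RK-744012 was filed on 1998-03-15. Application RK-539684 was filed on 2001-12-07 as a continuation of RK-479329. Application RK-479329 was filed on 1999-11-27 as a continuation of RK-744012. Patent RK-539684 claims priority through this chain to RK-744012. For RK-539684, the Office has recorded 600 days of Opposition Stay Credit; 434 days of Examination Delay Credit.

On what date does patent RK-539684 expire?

Earliest priority filing: 15 March 1998.
Base term: 15 March 1998 + 21 years → 15 March 2019.
Opposition Stay Credit: +600 days → 4 November 2020.
Examination Delay Credit: +434 days → 12 January 2022.

2022-01-12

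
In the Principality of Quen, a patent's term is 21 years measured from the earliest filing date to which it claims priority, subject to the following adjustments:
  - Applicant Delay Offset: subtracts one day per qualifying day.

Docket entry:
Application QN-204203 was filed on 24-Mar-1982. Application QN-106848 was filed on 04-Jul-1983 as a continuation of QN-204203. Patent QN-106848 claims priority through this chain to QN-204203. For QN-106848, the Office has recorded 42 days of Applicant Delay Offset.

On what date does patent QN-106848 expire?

Earliest priority filing: 24 March 1982.
Base term: 24 March 1982 + 21 years → 24 March 2003.
Applicant Delay Offset: −42 days → 10 February 2003.

February 10, 2003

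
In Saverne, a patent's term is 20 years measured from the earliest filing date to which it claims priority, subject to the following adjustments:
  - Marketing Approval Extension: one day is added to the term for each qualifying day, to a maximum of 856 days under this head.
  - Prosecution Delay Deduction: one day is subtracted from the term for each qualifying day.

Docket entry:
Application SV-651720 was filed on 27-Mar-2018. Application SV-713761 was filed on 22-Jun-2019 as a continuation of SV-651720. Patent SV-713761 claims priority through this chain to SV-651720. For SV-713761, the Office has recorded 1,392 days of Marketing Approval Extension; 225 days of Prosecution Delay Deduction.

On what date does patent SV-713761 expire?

2039-12-18

Earliest priority filing: 27 March 2018.
Base term: 27 March 2018 + 20 years → 27 March 2038.
Marketing Approval Extension: 1392 days claimed exceeds the 856-day cap, so +856 days → 30 July 2040.
Prosecution Delay Deduction: −225 days → 18 December 2039.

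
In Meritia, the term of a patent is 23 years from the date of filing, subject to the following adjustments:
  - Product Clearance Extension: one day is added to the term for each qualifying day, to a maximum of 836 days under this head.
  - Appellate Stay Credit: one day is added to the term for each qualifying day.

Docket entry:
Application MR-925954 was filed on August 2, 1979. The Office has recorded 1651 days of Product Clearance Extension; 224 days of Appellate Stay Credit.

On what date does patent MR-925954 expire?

Base term: filing date + 23 years → 2 August 2002.
Product Clearance Extension: 1651 days claimed exceeds the 836-day cap, so +836 days → 15 November 2004.
Appellate Stay Credit: +224 days → 27 June 2005.

June 27, 2005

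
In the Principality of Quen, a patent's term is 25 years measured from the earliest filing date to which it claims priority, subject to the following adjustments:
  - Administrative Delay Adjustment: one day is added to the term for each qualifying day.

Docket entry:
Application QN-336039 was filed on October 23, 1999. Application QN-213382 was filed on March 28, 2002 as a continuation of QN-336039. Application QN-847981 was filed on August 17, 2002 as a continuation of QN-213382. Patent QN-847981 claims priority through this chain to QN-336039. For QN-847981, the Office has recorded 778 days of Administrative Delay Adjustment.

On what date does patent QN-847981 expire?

Earliest priority filing: 23 October 1999.
Base term: 23 October 1999 + 25 years → 23 October 2024.
Administrative Delay Adjustment: +778 days → 10 December 2026.

2026-12-10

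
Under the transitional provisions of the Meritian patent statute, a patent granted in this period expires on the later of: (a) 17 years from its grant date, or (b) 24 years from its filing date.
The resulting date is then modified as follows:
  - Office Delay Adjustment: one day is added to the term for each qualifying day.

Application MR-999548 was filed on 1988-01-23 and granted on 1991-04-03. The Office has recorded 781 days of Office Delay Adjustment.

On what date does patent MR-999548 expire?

(a) grant + 17 years → 3 April 2008.
(b) filing + 24 years → 23 January 2012.
Later of the two: 23 January 2012.
Office Delay Adjustment: +781 days → 14 March 2014.

2014-03-14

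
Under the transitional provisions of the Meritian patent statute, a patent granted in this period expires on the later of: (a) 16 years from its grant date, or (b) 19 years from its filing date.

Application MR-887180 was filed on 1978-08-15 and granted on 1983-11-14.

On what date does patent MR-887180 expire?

(a) grant + 16 years → 14 November 1999.
(b) filing + 19 years → 15 August 1997.
Later of the two: 14 November 1999.

1999-11-14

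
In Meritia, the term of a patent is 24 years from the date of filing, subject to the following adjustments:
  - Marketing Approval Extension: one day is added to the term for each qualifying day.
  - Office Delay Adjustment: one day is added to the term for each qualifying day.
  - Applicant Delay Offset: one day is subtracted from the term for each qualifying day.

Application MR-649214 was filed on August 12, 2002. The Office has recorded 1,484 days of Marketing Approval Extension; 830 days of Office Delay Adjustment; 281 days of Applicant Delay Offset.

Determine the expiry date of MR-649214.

Base term: filing date + 24 years → 12 August 2026.
Marketing Approval Extension: +1484 days → 4 September 2030.
Office Delay Adjustment: +830 days → 12 December 2032.
Applicant Delay Offset: −281 days → 6 March 2032.

March 6, 2032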